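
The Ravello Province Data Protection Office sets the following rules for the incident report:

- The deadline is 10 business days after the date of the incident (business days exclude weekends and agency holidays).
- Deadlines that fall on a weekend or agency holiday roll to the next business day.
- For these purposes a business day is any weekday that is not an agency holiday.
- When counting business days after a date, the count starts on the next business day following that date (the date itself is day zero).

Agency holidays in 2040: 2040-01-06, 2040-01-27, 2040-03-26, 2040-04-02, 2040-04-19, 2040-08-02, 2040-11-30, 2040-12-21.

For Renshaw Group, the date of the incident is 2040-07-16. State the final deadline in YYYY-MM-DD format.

10 business days after 2040-07-16, excluding weekends and holidays, is 2040-07-30.
2040-07-30 is a Monday and not a listed holiday, so it stands.
Final deadline: 2040-07-30.

2040-07-30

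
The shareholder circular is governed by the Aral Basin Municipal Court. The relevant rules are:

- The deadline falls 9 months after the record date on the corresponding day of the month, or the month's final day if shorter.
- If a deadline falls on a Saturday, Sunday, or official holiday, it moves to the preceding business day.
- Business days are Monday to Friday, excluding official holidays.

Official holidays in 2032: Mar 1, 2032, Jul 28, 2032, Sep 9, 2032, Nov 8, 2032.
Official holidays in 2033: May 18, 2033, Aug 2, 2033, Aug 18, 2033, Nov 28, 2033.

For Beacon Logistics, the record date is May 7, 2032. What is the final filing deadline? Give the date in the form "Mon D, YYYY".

Feb 7, 2033

9 months after May 7, 2032, on the same day of the month, is Feb 7, 2033.
Since Feb 7, 2033 is a Monday and not a holiday, the date is unchanged.
So the filing is due Feb 7, 2033.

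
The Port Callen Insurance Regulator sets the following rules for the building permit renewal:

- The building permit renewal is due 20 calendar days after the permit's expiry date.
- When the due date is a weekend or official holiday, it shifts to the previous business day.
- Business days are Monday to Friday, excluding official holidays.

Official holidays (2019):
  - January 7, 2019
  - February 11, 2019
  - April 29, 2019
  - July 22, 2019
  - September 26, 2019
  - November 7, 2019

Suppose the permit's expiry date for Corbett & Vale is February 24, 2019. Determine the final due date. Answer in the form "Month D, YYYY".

March 15, 2019

20 calendar days after February 24, 2019 is March 16, 2019.
March 16, 2019 is a Saturday, so it moves to the preceding business day, March 15, 2019 (Friday).
Final deadline: March 15, 2019.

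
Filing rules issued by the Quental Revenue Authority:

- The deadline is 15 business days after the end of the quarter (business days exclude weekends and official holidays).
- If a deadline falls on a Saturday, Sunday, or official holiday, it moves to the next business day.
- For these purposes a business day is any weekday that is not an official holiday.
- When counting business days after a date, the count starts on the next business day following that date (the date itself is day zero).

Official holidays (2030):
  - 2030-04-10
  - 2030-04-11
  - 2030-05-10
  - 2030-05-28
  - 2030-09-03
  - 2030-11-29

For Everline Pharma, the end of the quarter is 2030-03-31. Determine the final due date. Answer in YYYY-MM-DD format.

2030-04-23

15 business days after 2030-03-31, excluding weekends and holidays, is 2030-04-23.
2030-04-23 is a Tuesday and not a listed holiday, so it stands.
Final deadline: 2030-04-23.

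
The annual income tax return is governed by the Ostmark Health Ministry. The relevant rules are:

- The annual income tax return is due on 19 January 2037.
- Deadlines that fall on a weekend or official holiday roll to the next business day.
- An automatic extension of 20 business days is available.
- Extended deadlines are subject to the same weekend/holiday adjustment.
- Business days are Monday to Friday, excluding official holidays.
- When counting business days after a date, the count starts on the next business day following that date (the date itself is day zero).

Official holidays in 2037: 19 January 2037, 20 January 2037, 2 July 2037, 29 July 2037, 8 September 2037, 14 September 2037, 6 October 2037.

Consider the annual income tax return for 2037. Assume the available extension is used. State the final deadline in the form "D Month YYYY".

Start from the fixed due date, 19 January 2037.
19 January 2037 falls on a listed holiday. Rolling to the next business day gives 21 January 2037, a Wednesday.
Applying the 20-business-day extension: 20 business days after 21 January 2037 is 18 February 2037.
18 February 2037 (Wednesday) is already a business day.
Deadline: 18 February 2037.

18 February 2037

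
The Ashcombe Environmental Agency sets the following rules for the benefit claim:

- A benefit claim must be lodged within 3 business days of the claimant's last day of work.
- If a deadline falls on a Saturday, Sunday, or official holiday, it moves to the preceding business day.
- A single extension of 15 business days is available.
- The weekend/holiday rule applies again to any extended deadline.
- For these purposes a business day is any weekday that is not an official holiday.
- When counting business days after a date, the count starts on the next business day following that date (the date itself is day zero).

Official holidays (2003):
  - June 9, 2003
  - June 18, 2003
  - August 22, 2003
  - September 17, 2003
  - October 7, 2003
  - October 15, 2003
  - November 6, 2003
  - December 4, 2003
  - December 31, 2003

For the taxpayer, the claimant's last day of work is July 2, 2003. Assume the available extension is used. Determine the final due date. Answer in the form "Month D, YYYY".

July 28, 2003

Counting 3 business days after July 2, 2003 (skipping weekends and listed holidays) reaches July 7, 2003.
Since July 7, 2003 is a Monday and not a holiday, the date is unchanged.
Applying the 15-business-day extension: 15 business days after July 7, 2003 is July 28, 2003.
Since July 28, 2003 is a Monday and not a holiday, the date is unchanged.
The final due date is July 28, 2003.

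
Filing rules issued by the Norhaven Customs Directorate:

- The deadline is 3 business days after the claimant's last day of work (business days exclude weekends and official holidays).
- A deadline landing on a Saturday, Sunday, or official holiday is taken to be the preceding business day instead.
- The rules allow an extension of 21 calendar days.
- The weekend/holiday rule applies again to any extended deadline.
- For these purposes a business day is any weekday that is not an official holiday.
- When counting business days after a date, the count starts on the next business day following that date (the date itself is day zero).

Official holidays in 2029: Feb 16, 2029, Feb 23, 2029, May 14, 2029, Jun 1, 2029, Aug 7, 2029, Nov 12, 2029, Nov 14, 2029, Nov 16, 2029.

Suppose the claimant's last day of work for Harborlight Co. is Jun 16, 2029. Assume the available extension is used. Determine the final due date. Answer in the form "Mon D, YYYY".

Counting 3 business days after Jun 16, 2029 (skipping weekends and listed holidays) reaches Jun 20, 2029.
Jun 20, 2029 (Wednesday) is already a business day.
Applying the 21-calendar-day extension: Jun 20, 2029 + 21 days = Jul 11, 2029.
Jul 11, 2029 (Wednesday) is already a business day.
The final due date is Jul 11, 2029.

Jul 11, 2029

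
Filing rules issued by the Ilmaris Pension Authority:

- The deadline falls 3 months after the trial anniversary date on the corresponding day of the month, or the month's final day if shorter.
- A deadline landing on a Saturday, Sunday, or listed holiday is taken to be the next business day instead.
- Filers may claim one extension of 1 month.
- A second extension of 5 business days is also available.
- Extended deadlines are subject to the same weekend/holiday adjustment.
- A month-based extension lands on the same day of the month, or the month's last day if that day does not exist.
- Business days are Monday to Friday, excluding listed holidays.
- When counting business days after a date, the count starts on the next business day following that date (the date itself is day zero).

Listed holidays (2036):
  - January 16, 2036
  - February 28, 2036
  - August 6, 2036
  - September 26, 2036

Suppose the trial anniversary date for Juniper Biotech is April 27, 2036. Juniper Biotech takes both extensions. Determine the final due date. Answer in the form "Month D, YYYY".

September 4, 2036

3 months from April 27, 2036 is July 27, 2036.
Because July 27, 2036 is a Sunday, the deadline becomes July 28, 2036 (Monday).
Applying the 1 month extension: 1 month after July 28, 2036 is August 28, 2036.
Since August 28, 2036 is a Thursday and not a holiday, the date is unchanged.
The 5-business-day extension runs from August 28, 2036 to September 4, 2036.
September 4, 2036 is a Thursday and not a listed holiday, so it stands.
Deadline: September 4, 2036.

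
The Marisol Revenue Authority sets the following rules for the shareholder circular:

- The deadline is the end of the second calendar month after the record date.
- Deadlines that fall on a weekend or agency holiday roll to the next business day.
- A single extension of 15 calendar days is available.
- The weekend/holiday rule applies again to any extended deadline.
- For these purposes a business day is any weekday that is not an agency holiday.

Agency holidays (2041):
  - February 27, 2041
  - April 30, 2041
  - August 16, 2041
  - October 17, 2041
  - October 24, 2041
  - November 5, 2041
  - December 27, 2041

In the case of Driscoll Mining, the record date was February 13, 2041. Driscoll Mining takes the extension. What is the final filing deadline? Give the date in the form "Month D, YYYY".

The second month after February 13, 2041 is April 2041, whose last day is April 30, 2041.
April 30, 2041 falls on a listed holiday. Rolling to the next business day gives May 1, 2041, a Wednesday.
Add the 15 calendar-day extension to May 1, 2041: May 16, 2041.
May 16, 2041 falls on a Thursday, which is a business day, so no adjustment is needed.
Deadline: May 16, 2041.

May 16, 2041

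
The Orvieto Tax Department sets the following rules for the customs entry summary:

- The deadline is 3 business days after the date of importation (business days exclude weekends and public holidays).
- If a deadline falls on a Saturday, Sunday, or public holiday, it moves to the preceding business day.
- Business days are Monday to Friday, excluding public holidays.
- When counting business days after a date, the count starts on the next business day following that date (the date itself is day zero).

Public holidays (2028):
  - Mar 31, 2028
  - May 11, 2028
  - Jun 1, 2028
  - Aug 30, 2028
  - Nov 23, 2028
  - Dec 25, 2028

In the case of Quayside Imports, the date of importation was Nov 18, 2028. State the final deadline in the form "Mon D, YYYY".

Nov 22, 2028

Starting the day after Nov 18, 2028 and counting 3 business days lands on Nov 22, 2028.
Nov 22, 2028 (Wednesday) is already a business day.
The final due date is Nov 22, 2028.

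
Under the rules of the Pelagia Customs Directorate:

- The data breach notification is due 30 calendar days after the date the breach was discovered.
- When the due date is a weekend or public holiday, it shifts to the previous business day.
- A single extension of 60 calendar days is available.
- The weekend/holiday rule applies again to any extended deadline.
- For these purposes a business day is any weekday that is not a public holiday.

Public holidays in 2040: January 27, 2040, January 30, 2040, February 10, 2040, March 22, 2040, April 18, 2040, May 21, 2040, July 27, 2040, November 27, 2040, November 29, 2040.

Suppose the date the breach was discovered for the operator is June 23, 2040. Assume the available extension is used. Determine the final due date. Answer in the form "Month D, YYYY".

Trigger date June 23, 2040 + 30 calendar days = July 23, 2040.
July 23, 2040 is a Monday and not a listed holiday, so it stands.
The 60-calendar-day extension moves the deadline from July 23, 2040 to September 21, 2040.
Since September 21, 2040 is a Friday and not a holiday, the date is unchanged.
The final due date is September 21, 2040.

September 21, 2040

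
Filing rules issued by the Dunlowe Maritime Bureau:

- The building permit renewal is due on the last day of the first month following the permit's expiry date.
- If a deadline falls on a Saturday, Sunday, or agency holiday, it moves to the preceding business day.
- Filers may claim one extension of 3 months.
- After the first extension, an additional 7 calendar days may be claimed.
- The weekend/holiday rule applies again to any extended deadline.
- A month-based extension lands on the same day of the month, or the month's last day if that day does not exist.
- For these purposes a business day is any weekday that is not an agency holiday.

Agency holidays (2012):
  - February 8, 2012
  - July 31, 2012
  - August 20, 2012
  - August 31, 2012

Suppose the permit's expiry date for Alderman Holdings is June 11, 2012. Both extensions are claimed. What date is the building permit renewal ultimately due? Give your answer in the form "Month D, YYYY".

November 6, 2012

The first month after June 11, 2012 is July 2012, whose last day is July 31, 2012.
July 31, 2012 falls on a listed holiday. Rolling to the preceding business day gives July 30, 2012, a Monday.
Applying the 3 months extension: 3 months after July 30, 2012 is October 30, 2012.
Since October 30, 2012 is a Tuesday and not a holiday, the date is unchanged.
Applying the 7-calendar-day extension: October 30, 2012 + 7 days = November 6, 2012.
November 6, 2012 (Tuesday) is already a business day.
The final due date is November 6, 2012.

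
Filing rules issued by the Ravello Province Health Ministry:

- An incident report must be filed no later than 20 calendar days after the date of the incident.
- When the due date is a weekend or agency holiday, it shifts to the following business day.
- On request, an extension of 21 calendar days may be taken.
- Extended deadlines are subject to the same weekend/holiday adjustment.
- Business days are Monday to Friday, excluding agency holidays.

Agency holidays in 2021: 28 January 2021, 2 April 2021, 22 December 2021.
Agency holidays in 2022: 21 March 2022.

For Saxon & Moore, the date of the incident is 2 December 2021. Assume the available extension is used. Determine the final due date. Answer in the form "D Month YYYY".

20 calendar days after 2 December 2021 is 22 December 2021.
Because 22 December 2021 is a listed holiday, the deadline becomes 23 December 2021 (Thursday).
Applying the 21-calendar-day extension: 23 December 2021 + 21 days = 13 January 2022.
Since 13 January 2022 is a Thursday and not a holiday, the date is unchanged.
Final deadline: 13 January 2022.

13 January 2022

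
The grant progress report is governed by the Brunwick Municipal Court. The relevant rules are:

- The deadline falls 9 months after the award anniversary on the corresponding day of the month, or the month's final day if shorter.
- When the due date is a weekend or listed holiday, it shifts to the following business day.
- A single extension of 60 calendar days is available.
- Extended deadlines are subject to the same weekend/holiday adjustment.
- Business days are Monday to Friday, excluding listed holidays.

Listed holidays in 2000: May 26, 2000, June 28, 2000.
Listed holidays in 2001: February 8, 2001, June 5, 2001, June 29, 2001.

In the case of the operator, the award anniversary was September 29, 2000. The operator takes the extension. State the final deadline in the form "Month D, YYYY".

August 31, 2001

9 months from September 29, 2000 is June 29, 2001.
June 29, 2001 is a listed holiday; the next business day is July 2, 2001 (Monday).
With the 60-day extension, July 2, 2001 becomes August 31, 2001.
August 31, 2001 falls on a Friday, which is a business day, so no adjustment is needed.
The final due date is August 31, 2001.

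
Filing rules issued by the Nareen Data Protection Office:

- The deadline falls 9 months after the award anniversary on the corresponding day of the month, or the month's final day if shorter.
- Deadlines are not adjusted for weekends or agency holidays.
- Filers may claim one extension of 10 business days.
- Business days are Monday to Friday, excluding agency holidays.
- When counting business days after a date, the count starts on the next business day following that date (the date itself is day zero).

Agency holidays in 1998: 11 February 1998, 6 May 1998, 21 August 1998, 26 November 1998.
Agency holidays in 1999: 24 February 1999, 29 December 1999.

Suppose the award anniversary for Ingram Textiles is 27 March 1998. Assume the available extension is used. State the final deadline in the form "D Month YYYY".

Moving 9 months forward from 27 March 1998 on the corresponding day gives 27 December 1998.
27 December 1998 is a Sunday; no weekend or holiday adjustment applies.
Counting 10 further business days from 27 December 1998 reaches 8 January 1999.
8 January 1999 falls on a Friday. The rules make no weekend/holiday allowance, so it remains 8 January 1999.
So the filing is due 8 January 1999.

8 January 1999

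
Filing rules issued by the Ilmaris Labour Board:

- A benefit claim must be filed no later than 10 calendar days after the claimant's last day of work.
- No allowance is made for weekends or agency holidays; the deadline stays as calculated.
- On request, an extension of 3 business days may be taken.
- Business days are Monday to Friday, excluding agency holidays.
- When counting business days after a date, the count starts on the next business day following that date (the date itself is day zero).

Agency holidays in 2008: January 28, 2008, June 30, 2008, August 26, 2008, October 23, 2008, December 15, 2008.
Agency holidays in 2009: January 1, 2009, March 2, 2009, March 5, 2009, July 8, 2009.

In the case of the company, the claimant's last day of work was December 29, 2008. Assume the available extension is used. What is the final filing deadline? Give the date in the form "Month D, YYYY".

January 13, 2009

Trigger date December 29, 2008 + 10 calendar days = January 8, 2009.
January 8, 2009 is a Thursday; no weekend or holiday adjustment applies.
The 3-business-day extension runs from January 8, 2009 to January 13, 2009.
January 13, 2009 falls on a Tuesday. The rules make no weekend/holiday allowance, so it remains January 13, 2009.
The final due date is January 13, 2009.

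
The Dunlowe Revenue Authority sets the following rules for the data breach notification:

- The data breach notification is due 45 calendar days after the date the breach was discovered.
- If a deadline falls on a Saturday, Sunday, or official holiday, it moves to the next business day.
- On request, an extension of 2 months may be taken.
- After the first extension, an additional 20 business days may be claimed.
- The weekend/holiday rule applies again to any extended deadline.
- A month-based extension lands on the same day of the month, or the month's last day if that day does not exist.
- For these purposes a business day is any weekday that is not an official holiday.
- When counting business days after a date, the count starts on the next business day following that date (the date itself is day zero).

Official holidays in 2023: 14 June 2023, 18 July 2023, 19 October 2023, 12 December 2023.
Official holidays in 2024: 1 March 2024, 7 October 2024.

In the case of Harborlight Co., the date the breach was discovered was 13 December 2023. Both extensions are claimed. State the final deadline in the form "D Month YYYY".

26 April 2024

45 calendar days after 13 December 2023 is 27 January 2024.
Because 27 January 2024 is a Saturday, the deadline becomes 29 January 2024 (Monday).
Applying the 2 months extension: 2 months after 29 January 2024 is 29 March 2024.
29 March 2024 falls on a Friday, which is a business day, so no adjustment is needed.
Counting 20 further business days from 29 March 2024 reaches 26 April 2024.
26 April 2024 falls on a Friday, which is a business day, so no adjustment is needed.
Deadline: 26 April 2024.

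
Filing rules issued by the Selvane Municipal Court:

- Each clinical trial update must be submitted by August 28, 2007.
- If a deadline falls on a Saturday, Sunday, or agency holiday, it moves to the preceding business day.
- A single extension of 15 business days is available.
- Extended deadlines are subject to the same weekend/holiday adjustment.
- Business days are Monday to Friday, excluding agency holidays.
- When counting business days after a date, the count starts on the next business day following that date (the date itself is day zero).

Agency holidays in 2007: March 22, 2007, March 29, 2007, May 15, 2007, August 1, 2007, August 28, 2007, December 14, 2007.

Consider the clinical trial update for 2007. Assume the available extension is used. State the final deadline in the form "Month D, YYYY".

Start from the fixed due date, August 28, 2007.
August 28, 2007 falls on a listed holiday. Rolling to the preceding business day gives August 27, 2007, a Monday.
Applying the 15-business-day extension: 15 business days after August 27, 2007 is September 18, 2007.
September 18, 2007 (Tuesday) is already a business day.
The final due date is September 18, 2007.

September 18, 2007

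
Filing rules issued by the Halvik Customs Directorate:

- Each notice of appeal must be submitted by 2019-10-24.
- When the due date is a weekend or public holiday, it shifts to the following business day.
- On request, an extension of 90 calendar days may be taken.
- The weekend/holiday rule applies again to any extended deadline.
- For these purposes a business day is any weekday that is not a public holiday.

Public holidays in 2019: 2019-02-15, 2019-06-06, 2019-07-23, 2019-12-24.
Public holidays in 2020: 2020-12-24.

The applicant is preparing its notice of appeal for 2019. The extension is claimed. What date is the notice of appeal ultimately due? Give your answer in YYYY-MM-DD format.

The statutory due date is 2019-10-24.
2019-10-24 is a Thursday and not a listed holiday, so it stands.
Add the 90 calendar-day extension to 2019-10-24: 2020-01-22.
2020-01-22 is a Wednesday and not a listed holiday, so it stands.
Deadline: 2020-01-22.

2020-01-22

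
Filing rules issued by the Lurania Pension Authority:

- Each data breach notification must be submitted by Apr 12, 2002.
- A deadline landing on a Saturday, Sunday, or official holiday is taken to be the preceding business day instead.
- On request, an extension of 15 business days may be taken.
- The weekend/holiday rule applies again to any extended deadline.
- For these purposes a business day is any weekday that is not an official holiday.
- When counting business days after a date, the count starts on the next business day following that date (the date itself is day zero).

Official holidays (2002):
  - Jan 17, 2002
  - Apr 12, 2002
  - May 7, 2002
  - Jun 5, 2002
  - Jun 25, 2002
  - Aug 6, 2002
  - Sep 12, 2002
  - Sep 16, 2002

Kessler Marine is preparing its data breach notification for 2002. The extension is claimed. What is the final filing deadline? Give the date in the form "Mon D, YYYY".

Start from the fixed due date, Apr 12, 2002.
Because Apr 12, 2002 is a listed holiday, the deadline becomes Apr 11, 2002 (Thursday).
The 15-business-day extension runs from Apr 11, 2002 to May 3, 2002.
May 3, 2002 falls on a Friday, which is a business day, so no adjustment is needed.
Deadline: May 3, 2002.

May 3, 2002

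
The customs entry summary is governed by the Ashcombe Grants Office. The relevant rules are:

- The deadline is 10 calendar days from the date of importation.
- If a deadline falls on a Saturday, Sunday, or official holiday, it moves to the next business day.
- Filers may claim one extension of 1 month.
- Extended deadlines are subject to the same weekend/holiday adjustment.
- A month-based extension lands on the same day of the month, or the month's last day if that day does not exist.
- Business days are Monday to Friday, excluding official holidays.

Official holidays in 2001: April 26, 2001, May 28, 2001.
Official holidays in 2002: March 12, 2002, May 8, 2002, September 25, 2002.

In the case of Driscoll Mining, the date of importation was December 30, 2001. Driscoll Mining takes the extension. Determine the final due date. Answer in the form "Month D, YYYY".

February 11, 2002

Adding 10 calendar days to December 30, 2001 gives January 9, 2002.
January 9, 2002 falls on a Wednesday, which is a business day, so no adjustment is needed.
The 1 month extension carries January 9, 2002 to February 9, 2002.
February 9, 2002 is a Saturday; the next business day is February 11, 2002 (Monday).
So the filing is due February 11, 2002.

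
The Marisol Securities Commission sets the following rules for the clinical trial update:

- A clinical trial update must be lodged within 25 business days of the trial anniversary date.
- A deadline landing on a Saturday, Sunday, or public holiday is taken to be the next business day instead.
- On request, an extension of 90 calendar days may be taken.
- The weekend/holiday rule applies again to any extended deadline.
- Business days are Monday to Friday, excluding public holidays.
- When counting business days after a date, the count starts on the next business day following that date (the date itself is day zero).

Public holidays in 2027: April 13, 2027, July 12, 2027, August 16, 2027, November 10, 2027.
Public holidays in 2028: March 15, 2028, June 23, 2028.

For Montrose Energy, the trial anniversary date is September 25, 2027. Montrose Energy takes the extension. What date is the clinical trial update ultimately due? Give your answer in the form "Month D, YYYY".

Starting the day after September 25, 2027 and counting 25 business days lands on October 29, 2027.
October 29, 2027 is a Friday and not a listed holiday, so it stands.
Applying the 90-calendar-day extension: October 29, 2027 + 90 days = January 27, 2028.
January 27, 2028 (Thursday) is already a business day.
The final due date is January 27, 2028.

January 27, 2028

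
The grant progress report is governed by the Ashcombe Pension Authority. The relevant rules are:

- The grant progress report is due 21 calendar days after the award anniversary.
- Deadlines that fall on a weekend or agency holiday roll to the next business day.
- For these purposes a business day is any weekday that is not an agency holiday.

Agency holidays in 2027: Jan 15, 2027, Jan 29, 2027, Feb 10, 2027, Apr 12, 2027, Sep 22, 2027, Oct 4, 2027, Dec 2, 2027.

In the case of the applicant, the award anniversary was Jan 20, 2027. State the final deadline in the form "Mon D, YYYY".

21 calendar days after Jan 20, 2027 is Feb 10, 2027.
Feb 10, 2027 is a listed holiday; the next business day is Feb 11, 2027 (Thursday).
The final due date is Feb 11, 2027.

Feb 11, 2027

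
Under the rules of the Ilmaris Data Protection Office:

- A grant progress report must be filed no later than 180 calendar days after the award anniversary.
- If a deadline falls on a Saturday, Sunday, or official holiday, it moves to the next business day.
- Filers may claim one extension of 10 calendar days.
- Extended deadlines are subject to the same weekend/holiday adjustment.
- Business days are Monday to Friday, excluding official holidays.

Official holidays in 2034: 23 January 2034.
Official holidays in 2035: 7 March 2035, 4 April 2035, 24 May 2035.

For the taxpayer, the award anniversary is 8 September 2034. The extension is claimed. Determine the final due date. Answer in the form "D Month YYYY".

From 8 September 2034, 180 calendar days later is 7 March 2035.
7 March 2035 is a listed holiday, so it moves to the next business day, 8 March 2035 (Thursday).
Add the 10 calendar-day extension to 8 March 2035: 18 March 2035.
18 March 2035 falls on a Sunday. Rolling to the next business day gives 19 March 2035, a Monday.
Final deadline: 19 March 2035.

19 March 2035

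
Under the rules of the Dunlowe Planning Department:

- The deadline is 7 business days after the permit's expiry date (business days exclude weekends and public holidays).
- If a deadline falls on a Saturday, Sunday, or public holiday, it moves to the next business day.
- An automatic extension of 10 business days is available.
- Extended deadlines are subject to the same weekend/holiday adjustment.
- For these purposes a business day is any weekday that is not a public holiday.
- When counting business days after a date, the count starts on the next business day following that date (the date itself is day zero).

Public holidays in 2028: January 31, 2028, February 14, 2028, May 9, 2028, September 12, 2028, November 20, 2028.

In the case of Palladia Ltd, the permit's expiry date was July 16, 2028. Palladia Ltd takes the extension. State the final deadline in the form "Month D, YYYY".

August 8, 2028

Starting the day after July 16, 2028 and counting 7 business days lands on July 25, 2028.
July 25, 2028 (Tuesday) is already a business day.
The 10-business-day extension runs from July 25, 2028 to August 8, 2028.
August 8, 2028 (Tuesday) is already a business day.
The final due date is August 8, 2028.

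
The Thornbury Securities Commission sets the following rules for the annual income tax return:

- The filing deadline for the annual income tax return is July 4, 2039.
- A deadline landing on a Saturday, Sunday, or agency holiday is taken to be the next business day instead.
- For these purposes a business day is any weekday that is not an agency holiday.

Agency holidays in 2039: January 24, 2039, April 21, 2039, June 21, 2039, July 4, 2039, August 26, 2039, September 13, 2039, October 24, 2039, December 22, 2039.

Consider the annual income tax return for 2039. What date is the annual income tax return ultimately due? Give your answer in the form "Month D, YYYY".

The statutory due date is July 4, 2039.
July 4, 2039 is a listed holiday, so it moves to the next business day, July 5, 2039 (Tuesday).
Deadline: July 5, 2039.

July 5, 2039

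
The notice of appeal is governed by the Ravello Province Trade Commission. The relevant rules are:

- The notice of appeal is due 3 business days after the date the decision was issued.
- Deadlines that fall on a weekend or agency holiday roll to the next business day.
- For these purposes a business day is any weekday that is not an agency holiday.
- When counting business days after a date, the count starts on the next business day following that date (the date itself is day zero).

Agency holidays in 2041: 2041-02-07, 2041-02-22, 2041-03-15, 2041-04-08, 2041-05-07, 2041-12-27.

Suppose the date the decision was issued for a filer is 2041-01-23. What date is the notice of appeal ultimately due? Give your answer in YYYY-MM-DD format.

2041-01-28

Counting 3 business days after 2041-01-23 (skipping weekends and listed holidays) reaches 2041-01-28.
2041-01-28 (Monday) is already a business day.
Final deadline: 2041-01-28.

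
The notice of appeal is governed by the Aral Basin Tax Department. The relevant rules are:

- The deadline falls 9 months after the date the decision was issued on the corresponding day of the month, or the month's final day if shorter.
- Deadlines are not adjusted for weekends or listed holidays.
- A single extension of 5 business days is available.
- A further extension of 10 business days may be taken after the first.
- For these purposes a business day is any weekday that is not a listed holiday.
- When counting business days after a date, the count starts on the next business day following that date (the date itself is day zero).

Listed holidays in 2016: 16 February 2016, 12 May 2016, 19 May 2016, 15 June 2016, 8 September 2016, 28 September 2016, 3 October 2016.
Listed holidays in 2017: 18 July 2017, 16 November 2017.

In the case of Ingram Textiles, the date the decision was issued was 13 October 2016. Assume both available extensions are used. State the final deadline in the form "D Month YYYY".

4 August 2017

9 months from 13 October 2016 is 13 July 2017.
No adjustment is made for weekends or holidays, so 13 July 2017 stands.
Counting 5 further business days from 13 July 2017 reaches 21 July 2017.
21 July 2017 is a Friday; no weekend or holiday adjustment applies.
Applying the 10-business-day extension: 10 business days after 21 July 2017 is 4 August 2017.
No adjustment is made for weekends or holidays, so 4 August 2017 stands.
So the filing is due 4 August 2017.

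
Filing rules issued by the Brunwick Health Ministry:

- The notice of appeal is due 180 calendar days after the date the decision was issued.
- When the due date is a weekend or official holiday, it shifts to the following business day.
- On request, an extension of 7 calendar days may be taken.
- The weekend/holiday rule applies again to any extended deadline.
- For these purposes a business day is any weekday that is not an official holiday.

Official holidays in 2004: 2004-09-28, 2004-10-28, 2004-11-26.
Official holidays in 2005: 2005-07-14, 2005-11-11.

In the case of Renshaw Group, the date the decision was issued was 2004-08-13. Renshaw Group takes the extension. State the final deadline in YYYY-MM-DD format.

2005-02-16

Trigger date 2004-08-13 + 180 calendar days = 2005-02-09.
2005-02-09 (Wednesday) is already a business day.
Add the 7 calendar-day extension to 2005-02-09: 2005-02-16.
Since 2005-02-16 is a Wednesday and not a holiday, the date is unchanged.
The final due date is 2005-02-16.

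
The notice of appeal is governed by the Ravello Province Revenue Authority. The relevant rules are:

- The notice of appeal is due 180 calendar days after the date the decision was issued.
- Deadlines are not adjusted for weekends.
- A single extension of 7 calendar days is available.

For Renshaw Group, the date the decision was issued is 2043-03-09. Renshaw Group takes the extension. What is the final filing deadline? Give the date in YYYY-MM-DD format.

2043-09-12

From 2043-03-09, 180 calendar days later is 2043-09-05.
No adjustment is made for weekends or holidays, so 2043-09-05 stands.
The 7-calendar-day extension moves the deadline from 2043-09-05 to 2043-09-12.
No adjustment is made for weekends or holidays, so 2043-09-12 stands.
The final due date is 2043-09-12.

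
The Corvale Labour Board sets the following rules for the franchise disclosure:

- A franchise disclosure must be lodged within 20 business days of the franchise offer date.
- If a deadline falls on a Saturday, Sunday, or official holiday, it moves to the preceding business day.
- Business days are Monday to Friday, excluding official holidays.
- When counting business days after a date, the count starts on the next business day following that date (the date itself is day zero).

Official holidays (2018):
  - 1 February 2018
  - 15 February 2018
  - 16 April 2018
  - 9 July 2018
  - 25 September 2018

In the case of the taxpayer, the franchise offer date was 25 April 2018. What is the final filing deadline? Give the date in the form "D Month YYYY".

20 business days after 25 April 2018, excluding weekends and holidays, is 23 May 2018.
23 May 2018 is a Wednesday and not a listed holiday, so it stands.
So the filing is due 23 May 2018.

23 May 2018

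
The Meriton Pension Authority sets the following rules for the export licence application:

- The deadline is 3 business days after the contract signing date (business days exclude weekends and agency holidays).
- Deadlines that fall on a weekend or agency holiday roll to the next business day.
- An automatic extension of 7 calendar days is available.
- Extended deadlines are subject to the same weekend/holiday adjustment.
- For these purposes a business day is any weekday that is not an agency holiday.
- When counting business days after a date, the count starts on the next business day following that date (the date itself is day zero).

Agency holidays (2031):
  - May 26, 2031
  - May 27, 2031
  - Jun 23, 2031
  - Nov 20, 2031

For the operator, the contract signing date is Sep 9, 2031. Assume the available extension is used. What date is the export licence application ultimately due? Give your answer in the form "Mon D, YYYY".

Starting the day after Sep 9, 2031 and counting 3 business days lands on Sep 12, 2031.
Sep 12, 2031 falls on a Friday, which is a business day, so no adjustment is needed.
Applying the 7-calendar-day extension: Sep 12, 2031 + 7 days = Sep 19, 2031.
Sep 19, 2031 is a Friday and not a listed holiday, so it stands.
Final deadline: Sep 19, 2031.

Sep 19, 2031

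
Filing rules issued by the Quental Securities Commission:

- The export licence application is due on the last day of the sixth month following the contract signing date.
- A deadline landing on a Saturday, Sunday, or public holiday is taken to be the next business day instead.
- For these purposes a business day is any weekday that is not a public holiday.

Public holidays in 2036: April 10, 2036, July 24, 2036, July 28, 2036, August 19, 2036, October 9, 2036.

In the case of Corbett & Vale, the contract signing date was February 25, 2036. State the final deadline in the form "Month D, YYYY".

6 months after February 25, 2036 falls in August 2036; the last day of that month is August 31, 2036.
August 31, 2036 is a Sunday, so it moves to the next business day, September 1, 2036 (Monday).
So the filing is due September 1, 2036.

September 1, 2036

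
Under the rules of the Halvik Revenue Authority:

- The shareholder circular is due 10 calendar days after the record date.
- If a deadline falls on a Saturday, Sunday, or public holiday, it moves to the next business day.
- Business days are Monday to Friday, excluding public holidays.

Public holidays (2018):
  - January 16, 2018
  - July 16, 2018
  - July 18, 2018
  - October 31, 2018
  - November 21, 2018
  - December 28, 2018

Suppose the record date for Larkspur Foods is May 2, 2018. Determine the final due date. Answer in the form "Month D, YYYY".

May 14, 2018

Adding 10 calendar days to May 2, 2018 gives May 12, 2018.
Because May 12, 2018 is a Saturday, the deadline becomes May 14, 2018 (Monday).
So the filing is due May 14, 2018.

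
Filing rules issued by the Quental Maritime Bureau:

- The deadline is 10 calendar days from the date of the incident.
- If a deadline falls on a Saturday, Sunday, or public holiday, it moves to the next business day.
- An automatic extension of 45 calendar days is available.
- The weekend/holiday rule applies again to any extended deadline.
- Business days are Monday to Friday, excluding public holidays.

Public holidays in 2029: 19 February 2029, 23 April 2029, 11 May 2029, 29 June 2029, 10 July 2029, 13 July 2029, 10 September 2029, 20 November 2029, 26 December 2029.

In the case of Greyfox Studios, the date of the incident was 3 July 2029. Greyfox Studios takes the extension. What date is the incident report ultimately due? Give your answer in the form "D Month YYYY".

30 August 2029

10 calendar days after 3 July 2029 is 13 July 2029.
13 July 2029 is a listed holiday, so it moves to the next business day, 16 July 2029 (Monday).
With the 45-day extension, 16 July 2029 becomes 30 August 2029.
Since 30 August 2029 is a Thursday and not a holiday, the date is unchanged.
Final deadline: 30 August 2029.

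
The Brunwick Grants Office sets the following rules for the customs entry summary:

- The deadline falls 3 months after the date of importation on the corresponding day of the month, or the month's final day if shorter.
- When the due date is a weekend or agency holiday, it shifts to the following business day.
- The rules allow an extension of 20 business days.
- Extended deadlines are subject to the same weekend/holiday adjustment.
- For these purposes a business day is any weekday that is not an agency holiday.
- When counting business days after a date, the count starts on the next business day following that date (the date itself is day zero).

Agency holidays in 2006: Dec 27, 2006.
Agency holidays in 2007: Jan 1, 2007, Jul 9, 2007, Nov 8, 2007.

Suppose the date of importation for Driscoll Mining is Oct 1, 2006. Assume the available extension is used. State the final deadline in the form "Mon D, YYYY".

Jan 30, 2007

Moving 3 months forward from Oct 1, 2006 on the corresponding day gives Jan 1, 2007.
Jan 1, 2007 is a listed holiday; the next business day is Jan 2, 2007 (Tuesday).
Applying the 20-business-day extension: 20 business days after Jan 2, 2007 is Jan 30, 2007.
Jan 30, 2007 (Tuesday) is already a business day.
The final due date is Jan 30, 2007.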